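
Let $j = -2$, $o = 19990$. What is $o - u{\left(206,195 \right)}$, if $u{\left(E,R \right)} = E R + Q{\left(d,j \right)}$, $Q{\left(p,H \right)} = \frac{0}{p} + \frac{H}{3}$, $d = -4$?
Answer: $- \frac{60538}{3} \approx -20179.0$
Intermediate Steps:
$Q{\left(p,H \right)} = \frac{H}{3}$ ($Q{\left(p,H \right)} = 0 + H \frac{1}{3} = 0 + \frac{H}{3} = \frac{H}{3}$)
$u{\left(E,R \right)} = - \frac{2}{3} + E R$ ($u{\left(E,R \right)} = E R + \frac{1}{3} \left(-2\right) = E R - \frac{2}{3} = - \frac{2}{3} + E R$)
$o - u{\left(206,195 \right)} = 19990 - \left(- \frac{2}{3} + 206 \cdot 195\right) = 19990 - \left(- \frac{2}{3} + 40170\right) = 19990 - \frac{120508}{3} = - \frac{60538}{3}$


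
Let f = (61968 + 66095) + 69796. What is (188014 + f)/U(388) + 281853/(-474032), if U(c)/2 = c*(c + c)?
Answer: 63418451/1372359104 ≈ 0.046211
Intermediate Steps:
f = 197859 (f = 128063 + 69796 = 197859)
U(c) = 4*c² (U(c) = 2*(c*(c + c)) = 2*(c*(2*c)) = 2*(2*c²) = 4*c²)
(188014 + f)/U(388) + 281853/(-474032) = (188014 + 197859)/((4*388²)) + 281853/(-474032) = 385873/((4*150544)) + 281853*(-1/474032) = 385873/602176 - 21681/36464 = 63418451/1372359104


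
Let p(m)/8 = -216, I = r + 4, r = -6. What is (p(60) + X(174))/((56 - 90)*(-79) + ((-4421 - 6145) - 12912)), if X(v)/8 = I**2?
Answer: 212/2599 ≈ 0.081570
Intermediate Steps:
I = -2 (I = -6 + 4 = -2)
X(v) = 32 (X(v) = 8*(-2)**2 = 8*4 = 32)
p(m) = -1728 (p(m) = 8*(-216) = -1728)
(p(60) + X(174))/((56 - 90)*(-79) + ((-4421 - 6145) - 12912)) = (-1728 + 32)/((56 - 90)*(-79) + ((-4421 - 6145) - 12912)) = -1696/(-34*(-79) + (-10566 - 12912)) = -1696/(2686 - 23478) = -1696/(-20792) = -1696*(-1/20792) = 212/2599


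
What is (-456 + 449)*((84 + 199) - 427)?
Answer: 1008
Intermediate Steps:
(-456 + 449)*((84 + 199) - 427) = -7*(283 - 427) = -7*(-144) = 1008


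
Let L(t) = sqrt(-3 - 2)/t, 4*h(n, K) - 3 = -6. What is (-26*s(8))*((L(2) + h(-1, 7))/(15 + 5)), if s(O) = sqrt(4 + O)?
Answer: 39*sqrt(3)/20 - 13*I*sqrt(15)/10 ≈ 3.3775 - 5.0349*I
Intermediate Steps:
h(n, K) = -3/4 (h(n, K) = 3/4 + (1/4)*(-6) = 3/4 - 3/2 = -3/4)
L(t) = I*sqrt(5)/t (L(t) = sqrt(-5)/t = (I*sqrt(5))/t = I*sqrt(5)/t)
(-26*s(8))*((L(2) + h(-1, 7))/(15 + 5)) = (-26*sqrt(4 + 8))*((I*sqrt(5)/2 - 3/4)/(15 + 5)) = (-52*sqrt(3))*((I*sqrt(5)*(1/2) - 3/4)/20) = (-52*sqrt(3))*((I*sqrt(5)/2 - 3/4)*(1/20)) = (-52*sqrt(3))*((-3/4 + I*sqrt(5)/2)*(1/20)) = (-52*sqrt(3))*(-3/80 + I*sqrt(5)/40) = -52*sqrt(3)*(-3/80 + I*sqrt(5)/40)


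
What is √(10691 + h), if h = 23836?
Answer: √34527 ≈ 185.81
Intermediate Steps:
√(10691 + h) = √(10691 + 23836) = √34527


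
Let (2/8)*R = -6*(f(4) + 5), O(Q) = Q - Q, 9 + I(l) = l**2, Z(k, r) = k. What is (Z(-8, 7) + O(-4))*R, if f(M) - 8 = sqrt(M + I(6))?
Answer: 2496 + 192*sqrt(31) ≈ 3565.0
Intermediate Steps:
I(l) = -9 + l**2
O(Q) = 0
f(M) = 8 + sqrt(27 + M) (f(M) = 8 + sqrt(M + (-9 + 6**2)) = 8 + sqrt(M + (-9 + 36)) = 8 + sqrt(M + 27) = 8 + sqrt(27 + M))
R = -312 - 24*sqrt(31) (R = 4*(-6*((8 + sqrt(27 + 4)) + 5)) = 4*(-6*((8 + sqrt(31)) + 5)) = 4*(-6*(13 + sqrt(31))) = 4*(-78 - 6*sqrt(31)) = -312 - 24*sqrt(31) ≈ -445.63)
(Z(-8, 7) + O(-4))*R = (-8 + 0)*(-312 - 24*sqrt(31)) = -8*(-312 - 24*sqrt(31)) = 2496 + 192*sqrt(31)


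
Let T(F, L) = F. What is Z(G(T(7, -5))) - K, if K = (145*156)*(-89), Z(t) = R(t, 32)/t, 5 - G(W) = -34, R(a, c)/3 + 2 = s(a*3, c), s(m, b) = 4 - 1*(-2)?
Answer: 26171344/13 ≈ 2.0132e+6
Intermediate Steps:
s(m, b) = 6 (s(m, b) = 4 + 2 = 6)
R(a, c) = 12 (R(a, c) = -6 + 3*6 = -6 + 18 = 12)
G(W) = 39 (G(W) = 5 - 1*(-34) = 5 + 34 = 39)
Z(t) = 12/t
K = -2013180 (K = 22620*(-89) = -2013180)
Z(G(T(7, -5))) - K = 12/39 - 1*(-2013180) = 12*(1/39) + 2013180 = 4/13 + 2013180 = 26171344/13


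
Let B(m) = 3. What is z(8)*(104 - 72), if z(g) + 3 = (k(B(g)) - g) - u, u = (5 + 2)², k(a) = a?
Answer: -1824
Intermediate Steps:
u = 49 (u = 7² = 49)
z(g) = -49 - g (z(g) = -3 + ((3 - g) - 1*49) = -3 + ((3 - g) - 49) = -3 + (-46 - g) = -49 - g)
z(8)*(104 - 72) = (-49 - 1*8)*(104 - 72) = (-49 - 8)*32 = -57*32 = -1824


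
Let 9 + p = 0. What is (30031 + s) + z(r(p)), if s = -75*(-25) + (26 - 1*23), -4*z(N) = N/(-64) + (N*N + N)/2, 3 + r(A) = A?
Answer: 2041117/64 ≈ 31892.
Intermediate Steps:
p = -9 (p = -9 + 0 = -9)
r(A) = -3 + A
z(N) = -31*N/256 - N²/8 (z(N) = -(N/(-64) + (N*N + N)/2)/4 = -(N*(-1/64) + (N² + N)*(½))/4 = -(-N/64 + (N + N²)*(½))/4 = -(-N/64 + (N/2 + N²/2))/4 = -(N²/2 + 31*N/64)/4 = -31*N/256 - N²/8)
s = 1878 (s = 1875 + (26 - 23) = 1875 + 3 = 1878)
(30031 + s) + z(r(p)) = (30031 + 1878) - (-3 - 9)*(31 + 32*(-3 - 9))/256 = 31909 - 1/256*(-12)*(31 + 32*(-12)) = 31909 - 1/256*(-12)*(31 - 384) = 31909 - 1/256*(-12)*(-353) = 31909 - 1059/64 = 2041117/64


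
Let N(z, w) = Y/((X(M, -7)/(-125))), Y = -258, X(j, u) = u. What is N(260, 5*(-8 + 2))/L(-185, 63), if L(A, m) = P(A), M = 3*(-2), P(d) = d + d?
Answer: 3225/259 ≈ 12.452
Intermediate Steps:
P(d) = 2*d
M = -6
L(A, m) = 2*A
N(z, w) = -32250/7 (N(z, w) = -258/((-7/(-125))) = -258/((-7*(-1/125))) = -258/7/125 = -258*125/7 = -32250/7)
N(260, 5*(-8 + 2))/L(-185, 63) = -32250/(7*(2*(-185))) = -32250/7/(-370) = -32250/7*(-1/370) = 3225/259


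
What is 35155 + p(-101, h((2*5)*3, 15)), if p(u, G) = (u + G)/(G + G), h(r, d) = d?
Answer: 527282/15 ≈ 35152.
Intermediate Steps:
p(u, G) = (G + u)/(2*G) (p(u, G) = (G + u)/((2*G)) = (G + u)*(1/(2*G)) = (G + u)/(2*G))
35155 + p(-101, h((2*5)*3, 15)) = 35155 + (½)*(15 - 101)/15 = 35155 + (½)*(1/15)*(-86) = 35155 - 43/15 = 527282/15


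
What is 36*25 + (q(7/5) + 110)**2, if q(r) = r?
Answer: 332749/25 ≈ 13310.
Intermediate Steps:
36*25 + (q(7/5) + 110)**2 = 36*25 + (7/5 + 110)**2 = 900 + (7*(1/5) + 110)**2 = 900 + (7/5 + 110)**2 = 900 + (557/5)**2 = 900 + 310249/25 = 332749/25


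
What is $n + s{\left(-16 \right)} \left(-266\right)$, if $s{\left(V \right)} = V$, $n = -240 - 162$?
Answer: $3854$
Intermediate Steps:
$n = -402$ ($n = -240 - 162 = -402$)
$n + s{\left(-16 \right)} \left(-266\right) = -402 - -4256 = -402 + 4256 = 3854$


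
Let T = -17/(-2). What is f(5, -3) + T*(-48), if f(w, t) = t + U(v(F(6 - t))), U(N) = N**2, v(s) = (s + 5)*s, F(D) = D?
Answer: 15465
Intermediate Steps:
T = 17/2 (T = -17*(-1/2) = 17/2 ≈ 8.5000)
v(s) = s*(5 + s) (v(s) = (5 + s)*s = s*(5 + s))
f(w, t) = t + (6 - t)**2*(11 - t)**2 (f(w, t) = t + ((6 - t)*(5 + (6 - t)))**2 = t + ((6 - t)*(11 - t))**2 = t + (6 - t)**2*(11 - t)**2)
f(5, -3) + T*(-48) = (-3 + (-11 - 3)**2*(-6 - 3)**2) + (17/2)*(-48) = (-3 + (-14)**2*(-9)**2) - 408 = (-3 + 196*81) - 408 = (-3 + 15876) - 408 = 15873 - 408 = 15465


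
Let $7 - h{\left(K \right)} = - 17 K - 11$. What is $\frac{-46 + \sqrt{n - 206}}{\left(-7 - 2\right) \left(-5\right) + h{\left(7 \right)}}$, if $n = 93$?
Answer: $- \frac{23}{91} + \frac{i \sqrt{113}}{182} \approx -0.25275 + 0.058407 i$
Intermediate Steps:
$h{\left(K \right)} = 18 + 17 K$ ($h{\left(K \right)} = 7 - \left(- 17 K - 11\right) = 7 - \left(-11 - 17 K\right) = 7 + \left(11 + 17 K\right) = 18 + 17 K$)
$\frac{-46 + \sqrt{n - 206}}{\left(-7 - 2\right) \left(-5\right) + h{\left(7 \right)}} = \frac{-46 + \sqrt{93 - 206}}{\left(-7 - 2\right) \left(-5\right) + \left(18 + 17 \cdot 7\right)} = \frac{-46 + \sqrt{-113}}{\left(-9\right) \left(-5\right) + \left(18 + 119\right)} = \frac{-46 + i \sqrt{113}}{45 + 137} = \frac{-46 + i \sqrt{113}}{182} = \left(-46 + i \sqrt{113}\right) \frac{1}{182} = - \frac{23}{91} + \frac{i \sqrt{113}}{182}$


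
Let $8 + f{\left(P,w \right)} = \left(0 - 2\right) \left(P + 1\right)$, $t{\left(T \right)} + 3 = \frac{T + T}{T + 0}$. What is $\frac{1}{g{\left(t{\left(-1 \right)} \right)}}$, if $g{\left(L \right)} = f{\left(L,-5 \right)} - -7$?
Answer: $-1$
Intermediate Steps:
$t{\left(T \right)} = -1$ ($t{\left(T \right)} = -3 + \frac{T + T}{T + 0} = -3 + \frac{2 T}{T} = -3 + 2 = -1$)
$f{\left(P,w \right)} = -10 - 2 P$ ($f{\left(P,w \right)} = -8 + \left(0 - 2\right) \left(P + 1\right) = -8 - 2 \left(1 + P\right) = -8 - \left(2 + 2 P\right) = -10 - 2 P$)
$g{\left(L \right)} = -3 - 2 L$ ($g{\left(L \right)} = \left(-10 - 2 L\right) - -7 = \left(-10 - 2 L\right) + 7 = -3 - 2 L$)
$\frac{1}{g{\left(t{\left(-1 \right)} \right)}} = \frac{1}{-3 - -2} = \frac{1}{-3 + 2} = \frac{1}{-1} = -1$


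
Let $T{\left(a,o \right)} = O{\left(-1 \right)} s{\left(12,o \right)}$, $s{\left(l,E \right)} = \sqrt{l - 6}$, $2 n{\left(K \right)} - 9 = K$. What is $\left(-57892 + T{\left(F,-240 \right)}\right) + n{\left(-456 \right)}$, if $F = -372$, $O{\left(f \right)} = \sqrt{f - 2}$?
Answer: $- \frac{116231}{2} + 3 i \sqrt{2} \approx -58116.0 + 4.2426 i$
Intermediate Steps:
$n{\left(K \right)} = \frac{9}{2} + \frac{K}{2}$
$O{\left(f \right)} = \sqrt{-2 + f}$
$s{\left(l,E \right)} = \sqrt{-6 + l}$
$T{\left(a,o \right)} = 3 i \sqrt{2}$ ($T{\left(a,o \right)} = \sqrt{-2 - 1} \sqrt{-6 + 12} = \sqrt{-3} \sqrt{6} = i \sqrt{3} \sqrt{6} = 3 i \sqrt{2}$)
$\left(-57892 + T{\left(F,-240 \right)}\right) + n{\left(-456 \right)} = \left(-57892 + 3 i \sqrt{2}\right) + \left(\frac{9}{2} + \frac{1}{2} \left(-456\right)\right) = \left(-57892 + 3 i \sqrt{2}\right) + \left(\frac{9}{2} - 228\right) = \left(-57892 + 3 i \sqrt{2}\right) - \frac{447}{2} = - \frac{116231}{2} + 3 i \sqrt{2}$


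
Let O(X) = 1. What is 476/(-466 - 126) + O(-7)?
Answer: 29/148 ≈ 0.19595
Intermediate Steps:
476/(-466 - 126) + O(-7) = 476/(-466 - 126) + 1 = 476/(-592) + 1 = -1/592*476 + 1 = -119/148 + 1 = 29/148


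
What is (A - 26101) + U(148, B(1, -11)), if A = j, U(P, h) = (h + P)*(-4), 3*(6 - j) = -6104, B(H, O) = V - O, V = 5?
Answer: -74149/3 ≈ -24716.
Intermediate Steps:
B(H, O) = 5 - O
j = 6122/3 (j = 6 - ⅓*(-6104) = 6 + 6104/3 = 6122/3 ≈ 2040.7)
U(P, h) = -4*P - 4*h (U(P, h) = (P + h)*(-4) = -4*P - 4*h)
A = 6122/3 ≈ 2040.7
(A - 26101) + U(148, B(1, -11)) = (6122/3 - 26101) + (-4*148 - 4*(5 - 1*(-11))) = -72181/3 + (-592 - 4*(5 + 11)) = -72181/3 + (-592 - 4*16) = -72181/3 + (-592 - 64) = -72181/3 - 656 = -74149/3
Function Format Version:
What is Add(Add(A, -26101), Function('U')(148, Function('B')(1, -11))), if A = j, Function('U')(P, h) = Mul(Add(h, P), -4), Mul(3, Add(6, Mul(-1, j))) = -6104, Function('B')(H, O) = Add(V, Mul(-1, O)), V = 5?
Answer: Rational(-74149, 3) ≈ -24716.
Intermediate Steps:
Function('B')(H, O) = Add(5, Mul(-1, O))
j = Rational(6122, 3) (j = Add(6, Mul(Rational(-1, 3), -6104)) = Add(6, Rational(6104, 3)) = Rational(6122, 3) ≈ 2040.7)
Function('U')(P, h) = Add(Mul(-4, P), Mul(-4, h)) (Function('U')(P, h) = Mul(Add(P, h), -4) = Add(Mul(-4, P), Mul(-4, h)))
A = Rational(6122, 3) ≈ 2040.7
Add(Add(A, -26101), Function('U')(148, Function('B')(1, -11))) = Add(Add(Rational(6122, 3), -26101), Add(Mul(-4, 148), Mul(-4, Add(5, Mul(-1, -11))))) = Add(Rational(-72181, 3), Add(-592, Mul(-4, Add(5, 11)))) = Add(Rational(-72181, 3), Add(-592, Mul(-4, 16))) = Add(Rational(-72181, 3), Add(-592, -64)) = Add(Rational(-72181, 3), -656) = Rational(-74149, 3)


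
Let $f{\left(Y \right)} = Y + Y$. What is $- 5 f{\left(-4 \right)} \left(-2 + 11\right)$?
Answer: $360$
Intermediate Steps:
$f{\left(Y \right)} = 2 Y$
$- 5 f{\left(-4 \right)} \left(-2 + 11\right) = - 5 \cdot 2 \left(-4\right) \left(-2 + 11\right) = - 5 \left(\left(-8\right) 9\right) = \left(-5\right) \left(-72\right) = 360$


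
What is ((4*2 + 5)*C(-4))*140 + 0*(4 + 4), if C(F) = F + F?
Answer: -14560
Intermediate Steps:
C(F) = 2*F
((4*2 + 5)*C(-4))*140 + 0*(4 + 4) = ((4*2 + 5)*(2*(-4)))*140 + 0*(4 + 4) = ((8 + 5)*(-8))*140 + 0*8 = (13*(-8))*140 + 0 = -104*140 + 0 = -14560 + 0 = -14560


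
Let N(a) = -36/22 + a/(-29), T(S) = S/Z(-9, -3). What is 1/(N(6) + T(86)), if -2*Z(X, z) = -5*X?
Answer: -14355/81328 ≈ -0.17651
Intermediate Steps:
Z(X, z) = 5*X/2 (Z(X, z) = -(-5)*X/2 = 5*X/2)
T(S) = -2*S/45 (T(S) = S/(((5/2)*(-9))) = S/(-45/2) = S*(-2/45) = -2*S/45)
N(a) = -18/11 - a/29 (N(a) = -36*1/22 + a*(-1/29) = -18/11 - a/29)
1/(N(6) + T(86)) = 1/((-18/11 - 1/29*6) - 2/45*86) = 1/((-18/11 - 6/29) - 172/45) = 1/(-588/319 - 172/45) = 1/(-81328/14355) = -14355/81328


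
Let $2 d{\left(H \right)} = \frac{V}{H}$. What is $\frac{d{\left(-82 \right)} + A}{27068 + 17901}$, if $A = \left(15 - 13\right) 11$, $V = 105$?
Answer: $\frac{3503}{7374916} \approx 0.00047499$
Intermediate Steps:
$A = 22$ ($A = 2 \cdot 11 = 22$)
$d{\left(H \right)} = \frac{105}{2 H}$ ($d{\left(H \right)} = \frac{105 \frac{1}{H}}{2} = \frac{105}{2 H}$)
$\frac{d{\left(-82 \right)} + A}{27068 + 17901} = \frac{\frac{105}{2 \left(-82\right)} + 22}{27068 + 17901} = \frac{\frac{105}{2} \left(- \frac{1}{82}\right) + 22}{44969} = \left(- \frac{105}{164} + 22\right) \frac{1}{44969} = \frac{3503}{164} \cdot \frac{1}{44969} = \frac{3503}{7374916}$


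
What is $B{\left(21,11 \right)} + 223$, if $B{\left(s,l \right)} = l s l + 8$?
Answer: $2772$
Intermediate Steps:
$B{\left(s,l \right)} = 8 + s l^{2}$ ($B{\left(s,l \right)} = s l^{2} + 8 = 8 + s l^{2}$)
$B{\left(21,11 \right)} + 223 = \left(8 + 21 \cdot 11^{2}\right) + 223 = \left(8 + 21 \cdot 121\right) + 223 = \left(8 + 2541\right) + 223 = 2549 + 223 = 2772$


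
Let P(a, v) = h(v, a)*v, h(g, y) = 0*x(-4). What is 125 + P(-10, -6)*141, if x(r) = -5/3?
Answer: 125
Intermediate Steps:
x(r) = -5/3 (x(r) = -5*⅓ = -5/3)
h(g, y) = 0 (h(g, y) = 0*(-5/3) = 0)
P(a, v) = 0 (P(a, v) = 0*v = 0)
125 + P(-10, -6)*141 = 125 + 0*141 = 125 + 0 = 125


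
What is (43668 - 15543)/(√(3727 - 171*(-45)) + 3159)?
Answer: 88846875/9967859 - 28125*√11422/9967859 ≈ 8.6118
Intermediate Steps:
(43668 - 15543)/(√(3727 - 171*(-45)) + 3159) = 28125/(√(3727 + 7695) + 3159) = 28125/(√11422 + 3159) = 28125/(3159 + √11422)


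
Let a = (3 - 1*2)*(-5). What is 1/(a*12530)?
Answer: -1/62650 ≈ -1.5962e-5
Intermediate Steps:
a = -5 (a = (3 - 2)*(-5) = 1*(-5) = -5)
1/(a*12530) = 1/(-5*12530) = 1/(-62650) = -1/62650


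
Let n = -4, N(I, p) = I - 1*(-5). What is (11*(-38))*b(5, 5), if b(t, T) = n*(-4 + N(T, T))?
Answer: 10032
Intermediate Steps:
N(I, p) = 5 + I (N(I, p) = I + 5 = 5 + I)
b(t, T) = -4 - 4*T (b(t, T) = -4*(-4 + (5 + T)) = -4*(1 + T) = -4 - 4*T)
(11*(-38))*b(5, 5) = (11*(-38))*(-4 - 4*5) = -418*(-4 - 20) = -418*(-24) = 10032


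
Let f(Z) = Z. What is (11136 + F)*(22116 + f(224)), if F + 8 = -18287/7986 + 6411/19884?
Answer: 1644543301347475/6616401 ≈ 2.4856e+8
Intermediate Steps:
F = -263794909/26465604 (F = -8 + (-18287/7986 + 6411/19884) = -8 + (-18287*1/7986 + 6411*(1/19884)) = -8 + (-18287/7986 + 2137/6628) = -8 - 52070077/26465604 = -263794909/26465604 ≈ -9.9675)
(11136 + F)*(22116 + f(224)) = (11136 - 263794909/26465604)*(22116 + 224) = (294457171235/26465604)*22340 = 1644543301347475/6616401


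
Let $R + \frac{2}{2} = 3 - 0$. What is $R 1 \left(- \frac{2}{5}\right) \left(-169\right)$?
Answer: $\frac{676}{5} \approx 135.2$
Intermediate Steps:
$R = 2$ ($R = -1 + \left(3 - 0\right) = -1 + \left(3 + 0\right) = -1 + 3 = 2$)
$R 1 \left(- \frac{2}{5}\right) \left(-169\right) = 2 \cdot 1 \left(- \frac{2}{5}\right) \left(-169\right) = 2 \left(\left(-2\right) \frac{1}{5}\right) \left(-169\right) = 2 \left(- \frac{2}{5}\right) \left(-169\right) = \left(- \frac{4}{5}\right) \left(-169\right) = \frac{676}{5}$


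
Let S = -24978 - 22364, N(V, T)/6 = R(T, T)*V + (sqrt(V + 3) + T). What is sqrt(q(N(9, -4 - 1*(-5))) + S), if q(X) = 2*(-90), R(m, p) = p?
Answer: I*sqrt(47522) ≈ 218.0*I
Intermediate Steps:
N(V, T) = 6*T + 6*sqrt(3 + V) + 6*T*V (N(V, T) = 6*(T*V + (sqrt(V + 3) + T)) = 6*(T*V + (sqrt(3 + V) + T)) = 6*(T*V + (T + sqrt(3 + V))) = 6*(T + sqrt(3 + V) + T*V) = 6*T + 6*sqrt(3 + V) + 6*T*V)
q(X) = -180
S = -47342
sqrt(q(N(9, -4 - 1*(-5))) + S) = sqrt(-180 - 47342) = sqrt(-47522) = I*sqrt(47522)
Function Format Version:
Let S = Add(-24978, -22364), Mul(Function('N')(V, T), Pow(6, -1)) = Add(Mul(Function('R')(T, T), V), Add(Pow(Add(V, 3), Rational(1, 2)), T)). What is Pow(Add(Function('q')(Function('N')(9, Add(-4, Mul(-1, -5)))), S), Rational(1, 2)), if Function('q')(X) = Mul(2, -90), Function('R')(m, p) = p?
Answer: Mul(I, Pow(47522, Rational(1, 2))) ≈ Mul(218.00, I)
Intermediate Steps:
Function('N')(V, T) = Add(Mul(6, T), Mul(6, Pow(Add(3, V), Rational(1, 2))), Mul(6, T, V)) (Function('N')(V, T) = Mul(6, Add(Mul(T, V), Add(Pow(Add(V, 3), Rational(1, 2)), T))) = Mul(6, Add(Mul(T, V), Add(Pow(Add(3, V), Rational(1, 2)), T))) = Mul(6, Add(Mul(T, V), Add(T, Pow(Add(3, V), Rational(1, 2))))) = Mul(6, Add(T, Pow(Add(3, V), Rational(1, 2)), Mul(T, V))) = Add(Mul(6, T), Mul(6, Pow(Add(3, V), Rational(1, 2))), Mul(6, T, V)))
Function('q')(X) = -180
S = -47342
Pow(Add(Function('q')(Function('N')(9, Add(-4, Mul(-1, -5)))), S), Rational(1, 2)) = Pow(Add(-180, -47342), Rational(1, 2)) = Pow(-47522, Rational(1, 2)) = Mul(I, Pow(47522, Rational(1, 2)))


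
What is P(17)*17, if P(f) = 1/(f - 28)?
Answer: -17/11 ≈ -1.5455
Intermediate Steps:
P(f) = 1/(-28 + f)
P(17)*17 = 17/(-28 + 17) = 17/(-11) = -1/11*17 = -17/11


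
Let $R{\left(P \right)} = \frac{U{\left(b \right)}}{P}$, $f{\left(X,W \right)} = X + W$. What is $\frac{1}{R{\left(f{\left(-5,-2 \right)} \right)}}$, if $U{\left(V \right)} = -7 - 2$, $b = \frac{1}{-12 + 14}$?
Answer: $\frac{7}{9} \approx 0.77778$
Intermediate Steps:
$b = \frac{1}{2} \approx 0.5$
$U{\left(V \right)} = -9$ ($U{\left(V \right)} = -7 - 2 = -9$)
$f{\left(X,W \right)} = W + X$
$R{\left(P \right)} = - \frac{9}{P}$
$\frac{1}{R{\left(f{\left(-5,-2 \right)} \right)}} = \frac{1}{\left(-9\right) \frac{1}{-2 - 5}} = \frac{1}{\left(-9\right) \frac{1}{-7}} = \frac{1}{\left(-9\right) \left(- \frac{1}{7}\right)} = \frac{1}{\frac{9}{7}} = \frac{7}{9}$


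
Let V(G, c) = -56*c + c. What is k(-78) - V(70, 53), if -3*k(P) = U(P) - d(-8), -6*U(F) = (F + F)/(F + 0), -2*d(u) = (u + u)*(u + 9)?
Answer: 26260/9 ≈ 2917.8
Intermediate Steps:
d(u) = -u*(9 + u) (d(u) = -(u + u)*(u + 9)/2 = -2*u*(9 + u)/2 = -u*(9 + u))
V(G, c) = -55*c
U(F) = -⅓ (U(F) = -(F + F)/(6*(F + 0)) = -2*F/(6*F) = -⅙*2 = -⅓)
k(P) = 25/9 (k(P) = -(-⅓ - (-1)*(-8)*(9 - 8))/3 = -(-⅓ - (-1)*(-8))/3 = -(-⅓ - 1*8)/3 = -(-⅓ - 8)/3 = -⅓*(-25/3) = 25/9)
k(-78) - V(70, 53) = 25/9 - (-55)*53 = 25/9 - 1*(-2915) = 25/9 + 2915 = 26260/9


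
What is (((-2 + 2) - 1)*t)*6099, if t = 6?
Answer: -36594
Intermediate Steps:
(((-2 + 2) - 1)*t)*6099 = (((-2 + 2) - 1)*6)*6099 = ((0 - 1)*6)*6099 = -1*6*6099 = -6*6099 = -36594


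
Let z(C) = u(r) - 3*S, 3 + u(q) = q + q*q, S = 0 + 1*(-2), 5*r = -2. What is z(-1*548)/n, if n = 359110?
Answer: 69/8977750 ≈ 7.6857e-6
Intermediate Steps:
r = -2/5 (r = (1/5)*(-2) = -2/5 ≈ -0.40000)
S = -2 (S = 0 - 2 = -2)
u(q) = -3 + q + q**2 (u(q) = -3 + (q + q*q) = -3 + (q + q**2) = -3 + q + q**2)
z(C) = 69/25 (z(C) = (-3 - 2/5 + (-2/5)**2) - 3*(-2) = (-3 - 2/5 + 4/25) + 6 = -81/25 + 6 = 69/25)
z(-1*548)/n = (69/25)/359110 = (69/25)*(1/359110) = 69/8977750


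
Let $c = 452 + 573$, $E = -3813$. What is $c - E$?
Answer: $4838$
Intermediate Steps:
$c = 1025$
$c - E = 1025 - -3813 = 1025 + 3813 = 4838$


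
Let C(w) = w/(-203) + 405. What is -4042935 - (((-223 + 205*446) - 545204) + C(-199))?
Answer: -728636828/203 ≈ -3.5893e+6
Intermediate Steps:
C(w) = 405 - w/203 (C(w) = w*(-1/203) + 405 = -w/203 + 405 = 405 - w/203)
-4042935 - (((-223 + 205*446) - 545204) + C(-199)) = -4042935 - (((-223 + 205*446) - 545204) + (405 - 1/203*(-199))) = -4042935 - (((-223 + 91430) - 545204) + (405 + 199/203)) = -4042935 - ((91207 - 545204) + 82414/203) = -4042935 - (-453997 + 82414/203) = -4042935 - 1*(-92078977/203) = -4042935 + 92078977/203 = -728636828/203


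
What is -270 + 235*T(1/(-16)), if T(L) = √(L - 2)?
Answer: -270 + 235*I*√33/4 ≈ -270.0 + 337.49*I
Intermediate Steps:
T(L) = √(-2 + L)
-270 + 235*T(1/(-16)) = -270 + 235*√(-2 + 1/(-16)) = -270 + 235*√(-2 - 1/16) = -270 + 235*√(-33/16) = -270 + 235*(I*√33/4) = -270 + 235*I*√33/4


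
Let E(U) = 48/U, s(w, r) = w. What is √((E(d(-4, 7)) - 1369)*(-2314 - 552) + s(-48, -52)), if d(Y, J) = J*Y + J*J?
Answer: √191930802/7 ≈ 1979.1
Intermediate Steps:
d(Y, J) = J² + J*Y (d(Y, J) = J*Y + J² = J² + J*Y)
√((E(d(-4, 7)) - 1369)*(-2314 - 552) + s(-48, -52)) = √((48/((7*(7 - 4))) - 1369)*(-2314 - 552) - 48) = √((48/((7*3)) - 1369)*(-2866) - 48) = √((48/21 - 1369)*(-2866) - 48) = √((48*(1/21) - 1369)*(-2866) - 48) = √((16/7 - 1369)*(-2866) - 48) = √(-9567/7*(-2866) - 48) = √(27419022/7 - 48) = √(27418686/7) = √191930802/7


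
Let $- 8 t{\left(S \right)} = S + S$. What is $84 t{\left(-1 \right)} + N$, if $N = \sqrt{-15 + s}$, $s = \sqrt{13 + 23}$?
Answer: $21 + 3 i \approx 21.0 + 3.0 i$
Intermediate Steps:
$s = 6$ ($s = \sqrt{36} = 6$)
$t{\left(S \right)} = - \frac{S}{4}$ ($t{\left(S \right)} = - \frac{S + S}{8} = - \frac{2 S}{8} = - \frac{S}{4}$)
$N = 3 i$ ($N = \sqrt{-15 + 6} = \sqrt{-9} = 3 i \approx 3.0 i$)
$84 t{\left(-1 \right)} + N = 84 \left(\left(- \frac{1}{4}\right) \left(-1\right)\right) + 3 i = 84 \cdot \frac{1}{4} + 3 i = 21 + 3 i$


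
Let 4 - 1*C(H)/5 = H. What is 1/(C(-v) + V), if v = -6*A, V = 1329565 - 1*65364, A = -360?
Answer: 1/1275021 ≈ 7.8430e-7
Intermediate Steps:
V = 1264201 (V = 1329565 - 65364 = 1264201)
v = 2160 (v = -6*(-360) = 2160)
C(H) = 20 - 5*H
1/(C(-v) + V) = 1/((20 - (-5)*2160) + 1264201) = 1/((20 - 5*(-2160)) + 1264201) = 1/((20 + 10800) + 1264201) = 1/(10820 + 1264201) = 1/1275021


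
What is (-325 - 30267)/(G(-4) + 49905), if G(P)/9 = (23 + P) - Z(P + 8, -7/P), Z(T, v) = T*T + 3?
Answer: -30592/49905 ≈ -0.61300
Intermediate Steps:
Z(T, v) = 3 + T² (Z(T, v) = T² + 3 = 3 + T²)
G(P) = 180 - 9*(8 + P)² + 9*P (G(P) = 9*((23 + P) - (3 + (P + 8)²)) = 9*((23 + P) - (3 + (8 + P)²)) = 9*((23 + P) + (-3 - (8 + P)²)) = 9*(20 + P - (8 + P)²) = 180 - 9*(8 + P)² + 9*P)
(-325 - 30267)/(G(-4) + 49905) = (-325 - 30267)/((180 - 9*(8 - 4)² + 9*(-4)) + 49905) = -30592/((180 - 9*4² - 36) + 49905) = -30592/((180 - 9*16 - 36) + 49905) = -30592/((180 - 144 - 36) + 49905) = -30592/(0 + 49905) = -30592/49905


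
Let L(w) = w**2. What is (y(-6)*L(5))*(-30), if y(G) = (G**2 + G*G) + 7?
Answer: -59250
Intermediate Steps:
y(G) = 7 + 2*G**2 (y(G) = (G**2 + G**2) + 7 = 2*G**2 + 7 = 7 + 2*G**2)
(y(-6)*L(5))*(-30) = ((7 + 2*(-6)**2)*5**2)*(-30) = ((7 + 2*36)*25)*(-30) = ((7 + 72)*25)*(-30) = (79*25)*(-30) = 1975*(-30) = -59250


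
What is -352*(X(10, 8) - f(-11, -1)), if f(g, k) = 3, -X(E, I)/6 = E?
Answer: 22176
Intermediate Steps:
X(E, I) = -6*E
-352*(X(10, 8) - f(-11, -1)) = -352*(-6*10 - 1*3) = -352*(-60 - 3) = -352*(-63) = 22176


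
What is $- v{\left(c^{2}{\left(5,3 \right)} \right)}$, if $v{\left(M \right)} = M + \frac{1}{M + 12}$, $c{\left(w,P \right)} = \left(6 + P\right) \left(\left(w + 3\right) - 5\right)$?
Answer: $- \frac{540190}{741} \approx -729.0$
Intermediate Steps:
$c{\left(w,P \right)} = \left(-2 + w\right) \left(6 + P\right)$ ($c{\left(w,P \right)} = \left(6 + P\right) \left(\left(3 + w\right) - 5\right) = \left(6 + P\right) \left(-2 + w\right) = \left(-2 + w\right) \left(6 + P\right)$)
$v{\left(M \right)} = M + \frac{1}{12 + M}$
$- v{\left(c^{2}{\left(5,3 \right)} \right)} = - \frac{1 + \left(\left(-12 - 6 + 6 \cdot 5 + 3 \cdot 5\right)^{2}\right)^{2} + 12 \left(-12 - 6 + 6 \cdot 5 + 3 \cdot 5\right)^{2}}{12 + \left(-12 - 6 + 6 \cdot 5 + 3 \cdot 5\right)^{2}} = - \frac{1 + \left(\left(-12 - 6 + 30 + 15\right)^{2}\right)^{2} + 12 \left(-12 - 6 + 30 + 15\right)^{2}}{12 + \left(-12 - 6 + 30 + 15\right)^{2}} = - \frac{1 + \left(27^{2}\right)^{2} + 12 \cdot 27^{2}}{12 + 27^{2}} = - \frac{1 + 729^{2} + 12 \cdot 729}{12 + 729} = - \frac{1 + 531441 + 8748}{741} = - \frac{540190}{741}$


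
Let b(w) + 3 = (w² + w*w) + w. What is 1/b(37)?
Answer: 1/2772 ≈ 0.00036075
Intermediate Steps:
b(w) = -3 + w + 2*w² (b(w) = -3 + ((w² + w*w) + w) = -3 + ((w² + w²) + w) = -3 + (2*w² + w) = -3 + (w + 2*w²) = -3 + w + 2*w²)
1/b(37) = 1/(-3 + 37 + 2*37²) = 1/(-3 + 37 + 2*1369) = 1/(-3 + 37 + 2738) = 1/2772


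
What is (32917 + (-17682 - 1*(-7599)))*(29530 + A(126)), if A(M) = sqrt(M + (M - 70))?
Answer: 674288020 + 22834*sqrt(182) ≈ 6.7460e+8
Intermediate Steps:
A(M) = sqrt(-70 + 2*M) (A(M) = sqrt(M + (-70 + M)) = sqrt(-70 + 2*M))
(32917 + (-17682 - 1*(-7599)))*(29530 + A(126)) = (32917 + (-17682 - 1*(-7599)))*(29530 + sqrt(-70 + 2*126)) = (32917 + (-17682 + 7599))*(29530 + sqrt(-70 + 252)) = (32917 - 10083)*(29530 + sqrt(182)) = 22834*(29530 + sqrt(182)) = 674288020 + 22834*sqrt(182)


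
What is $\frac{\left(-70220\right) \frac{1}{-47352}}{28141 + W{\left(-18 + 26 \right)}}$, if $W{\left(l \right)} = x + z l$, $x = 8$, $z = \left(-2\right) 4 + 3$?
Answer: $\frac{17555}{332754342} \approx 5.2757 \cdot 10^{-5}$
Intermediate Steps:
$z = -5$ ($z = -8 + 3 = -5$)
$W{\left(l \right)} = 8 - 5 l$
$\frac{\left(-70220\right) \frac{1}{-47352}}{28141 + W{\left(-18 + 26 \right)}} = \frac{\left(-70220\right) \frac{1}{-47352}}{28141 + \left(8 - 5 \left(-18 + 26\right)\right)} = \frac{\left(-70220\right) \left(- \frac{1}{47352}\right)}{28141 + \left(8 - 40\right)} = \frac{17555}{11838 \left(28141 + \left(8 - 40\right)\right)} = \frac{17555}{11838 \left(28141 - 32\right)} = \frac{17555}{11838 \cdot 28109} = \frac{17555}{11838} \cdot \frac{1}{28109} = \frac{17555}{332754342}$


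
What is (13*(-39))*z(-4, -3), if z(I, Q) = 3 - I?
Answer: -3549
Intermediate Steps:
(13*(-39))*z(-4, -3) = (13*(-39))*(3 - 1*(-4)) = -507*(3 + 4) = -507*7 = -3549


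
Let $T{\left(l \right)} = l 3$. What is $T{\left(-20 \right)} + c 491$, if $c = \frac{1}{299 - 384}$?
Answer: $- \frac{5591}{85} \approx -65.776$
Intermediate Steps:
$T{\left(l \right)} = 3 l$
$c = - \frac{1}{85}$ ($c = \frac{1}{-85} = - \frac{1}{85} \approx -0.011765$)
$T{\left(-20 \right)} + c 491 = 3 \left(-20\right) - \frac{491}{85} = -60 - \frac{491}{85} = - \frac{5591}{85}$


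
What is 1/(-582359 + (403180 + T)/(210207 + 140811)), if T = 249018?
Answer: -175509/102208919632 ≈ -1.7172e-6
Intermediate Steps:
1/(-582359 + (403180 + T)/(210207 + 140811)) = 1/(-582359 + (403180 + 249018)/(210207 + 140811)) = 1/(-582359 + 652198/351018) = 1/(-582359 + 652198*(1/351018)) = 1/(-582359 + 326099/175509) = 1/(-102208919632/175509) = -175509/102208919632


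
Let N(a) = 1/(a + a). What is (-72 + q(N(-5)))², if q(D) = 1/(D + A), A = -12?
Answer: 76073284/14641 ≈ 5195.9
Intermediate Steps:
N(a) = 1/(2*a)
q(D) = 1/(-12 + D) (q(D) = 1/(D - 12) = 1/(-12 + D))
(-72 + q(N(-5)))² = (-72 + 1/(-12 + (½)/(-5)))² = (-72 + 1/(-12 + (½)*(-⅕)))² = (-72 + 1/(-12 - ⅒))² = (-72 + 1/(-121/10))² = (-72 - 10/121)² = (-8722/121)² = 76073284/14641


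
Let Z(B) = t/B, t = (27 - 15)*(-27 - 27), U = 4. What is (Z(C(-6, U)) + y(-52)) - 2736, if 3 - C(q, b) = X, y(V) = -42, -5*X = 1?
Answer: -5961/2 ≈ -2980.5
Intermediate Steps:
X = -⅕ (X = -⅕*1 = -⅕ ≈ -0.20000)
C(q, b) = 16/5 (C(q, b) = 3 - 1*(-⅕) = 3 + ⅕ = 16/5)
t = -648 (t = 12*(-54) = -648)
Z(B) = -648/B
(Z(C(-6, U)) + y(-52)) - 2736 = (-648/16/5 - 42) - 2736 = (-648*5/16 - 42) - 2736 = (-405/2 - 42) - 2736 = -489/2 - 2736 = -5961/2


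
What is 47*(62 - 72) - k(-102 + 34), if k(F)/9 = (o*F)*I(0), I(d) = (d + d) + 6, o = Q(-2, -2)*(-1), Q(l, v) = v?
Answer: 6874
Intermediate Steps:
o = 2 (o = -2*(-1) = 2)
I(d) = 6 + 2*d (I(d) = 2*d + 6 = 6 + 2*d)
k(F) = 108*F (k(F) = 9*((2*F)*(6 + 2*0)) = 9*((2*F)*(6 + 0)) = 9*((2*F)*6) = 9*(12*F) = 108*F)
47*(62 - 72) - k(-102 + 34) = 47*(62 - 72) - 108*(-102 + 34) = 47*(-10) - 108*(-68) = -470 - 1*(-7344) = -470 + 7344 = 6874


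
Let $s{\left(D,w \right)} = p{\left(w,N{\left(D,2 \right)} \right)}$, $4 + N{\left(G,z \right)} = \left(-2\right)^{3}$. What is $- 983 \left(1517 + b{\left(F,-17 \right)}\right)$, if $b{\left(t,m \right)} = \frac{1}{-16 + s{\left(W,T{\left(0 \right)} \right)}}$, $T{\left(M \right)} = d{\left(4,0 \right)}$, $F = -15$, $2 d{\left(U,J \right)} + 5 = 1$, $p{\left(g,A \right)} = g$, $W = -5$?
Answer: $- \frac{26840815}{18} \approx -1.4912 \cdot 10^{6}$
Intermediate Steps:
$N{\left(G,z \right)} = -12$ ($N{\left(G,z \right)} = -4 + \left(-2\right)^{3} = -4 - 8 = -12$)
$d{\left(U,J \right)} = -2$ ($d{\left(U,J \right)} = - \frac{5}{2} + \frac{1}{2} \cdot 1 = - \frac{5}{2} + \frac{1}{2} = -2$)
$T{\left(M \right)} = -2$
$s{\left(D,w \right)} = w$
$b{\left(t,m \right)} = - \frac{1}{18}$ ($b{\left(t,m \right)} = \frac{1}{-16 - 2} = \frac{1}{-18} = - \frac{1}{18}$)
$- 983 \left(1517 + b{\left(F,-17 \right)}\right) = - 983 \left(1517 - \frac{1}{18}\right) = \left(-983\right) \frac{27305}{18} = - \frac{26840815}{18}$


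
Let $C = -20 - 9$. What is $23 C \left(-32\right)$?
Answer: $21344$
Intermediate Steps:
$C = -29$ ($C = -20 - 9 = -29$)
$23 C \left(-32\right) = 23 \left(-29\right) \left(-32\right) = \left(-667\right) \left(-32\right) = 21344$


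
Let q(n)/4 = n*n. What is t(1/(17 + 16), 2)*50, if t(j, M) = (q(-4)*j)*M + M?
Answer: 9700/33 ≈ 293.94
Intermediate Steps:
q(n) = 4*n² (q(n) = 4*(n*n) = 4*n²)
t(j, M) = M + 64*M*j (t(j, M) = ((4*(-4)²)*j)*M + M = ((4*16)*j)*M + M = (64*j)*M + M = 64*M*j + M = M + 64*M*j)
t(1/(17 + 16), 2)*50 = (2*(1 + 64/(17 + 16)))*50 = (2*(1 + 64/33))*50 = (2*(97/33))*50 = (194/33)*50 = 9700/33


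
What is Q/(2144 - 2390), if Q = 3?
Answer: -1/82 ≈ -0.012195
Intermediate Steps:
Q/(2144 - 2390) = 3/(2144 - 2390) = 3/(-246) = 3*(-1/246) = -1/82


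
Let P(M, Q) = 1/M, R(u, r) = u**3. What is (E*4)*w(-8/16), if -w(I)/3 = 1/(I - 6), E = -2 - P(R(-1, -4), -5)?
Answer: -24/13 ≈ -1.8462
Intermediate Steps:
E = -1 (E = -2 - 1/((-1)**3) = -2 - 1/(-1) = -2 - 1*(-1) = -2 + 1 = -1)
w(I) = -3/(-6 + I) (w(I) = -3/(I - 6) = -3/(-6 + I))
(E*4)*w(-8/16) = (-1*4)*(-3/(-6 - 8/16)) = -(-12)/(-6 - 8*1/16) = -(-12)/(-6 - 1/2) = -(-12)/(-13/2) = -(-12)*(-2)/13 = -4*6/13 = -24/13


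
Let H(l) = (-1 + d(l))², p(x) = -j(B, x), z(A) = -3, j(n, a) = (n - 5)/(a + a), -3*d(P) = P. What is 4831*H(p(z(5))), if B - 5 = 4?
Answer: 584551/81 ≈ 7216.7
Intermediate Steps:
B = 9 (B = 5 + 4 = 9)
d(P) = -P/3
j(n, a) = (-5 + n)/(2*a) (j(n, a) = (-5 + n)/((2*a)) = (-5 + n)*(1/(2*a)) = (-5 + n)/(2*a))
p(x) = -2/x (p(x) = -(-5 + 9)/(2*x) = -4/(2*x) = -2/x)
H(l) = (-1 - l/3)²
4831*H(p(z(5))) = 4831*((3 - 2/(-3))²/9) = 4831*((3 - 2*(-⅓))²/9) = 4831*((3 + ⅔)²/9) = 4831*((11/3)²/9) = 4831*((⅑)*(121/9)) = 4831*(121/81) = 584551/81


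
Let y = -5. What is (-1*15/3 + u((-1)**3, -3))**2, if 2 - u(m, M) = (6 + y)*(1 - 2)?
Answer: 4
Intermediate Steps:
u(m, M) = 3 (u(m, M) = 2 - (6 - 5)*(1 - 2) = 2 - (-1) = 2 - 1*(-1) = 2 + 1 = 3)
(-1*15/3 + u((-1)**3, -3))**2 = (-1*15/3 + 3)**2 = (-15*1/3 + 3)**2 = (-5 + 3)**2 = (-2)**2 = 4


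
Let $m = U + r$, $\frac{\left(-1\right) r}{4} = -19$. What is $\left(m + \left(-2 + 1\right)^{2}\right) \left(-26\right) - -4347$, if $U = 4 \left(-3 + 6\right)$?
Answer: $2033$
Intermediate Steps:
$r = 76$ ($r = \left(-4\right) \left(-19\right) = 76$)
$U = 12$ ($U = 4 \cdot 3 = 12$)
$m = 88$ ($m = 12 + 76 = 88$)
$\left(m + \left(-2 + 1\right)^{2}\right) \left(-26\right) - -4347 = \left(88 + \left(-2 + 1\right)^{2}\right) \left(-26\right) - -4347 = \left(88 + \left(-1\right)^{2}\right) \left(-26\right) + 4347 = \left(88 + 1\right) \left(-26\right) + 4347 = 89 \left(-26\right) + 4347 = -2314 + 4347 = 2033$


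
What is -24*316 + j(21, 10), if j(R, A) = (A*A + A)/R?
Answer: -159154/21 ≈ -7578.8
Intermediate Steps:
j(R, A) = (A + A²)/R (j(R, A) = (A² + A)/R = (A + A²)/R)
-24*316 + j(21, 10) = -24*316 + 10*(1 + 10)/21 = -7584 + 10*(1/21)*11 = -7584 + 110/21 = -159154/21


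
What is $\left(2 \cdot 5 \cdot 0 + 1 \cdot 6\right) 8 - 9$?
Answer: $39$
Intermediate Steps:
$\left(2 \cdot 5 \cdot 0 + 1 \cdot 6\right) 8 - 9 = \left(10 \cdot 0 + 6\right) 8 - 9 = \left(0 + 6\right) 8 - 9 = 6 \cdot 8 - 9 = 48 - 9 = 39$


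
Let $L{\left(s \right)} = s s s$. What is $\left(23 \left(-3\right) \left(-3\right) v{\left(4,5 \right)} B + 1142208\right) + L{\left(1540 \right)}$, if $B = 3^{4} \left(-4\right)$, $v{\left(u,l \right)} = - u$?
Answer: $3653674480$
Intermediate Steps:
$B = -324$ ($B = 81 \left(-4\right) = -324$)
$L{\left(s \right)} = s^{3}$ ($L{\left(s \right)} = s^{2} s = s^{3}$)
$\left(23 \left(-3\right) \left(-3\right) v{\left(4,5 \right)} B + 1142208\right) + L{\left(1540 \right)} = \left(23 \left(-3\right) \left(-3\right) \left(\left(-1\right) 4\right) \left(-324\right) + 1142208\right) + 1540^{3} = \left(23 \cdot 9 \left(-4\right) \left(-324\right) + 1142208\right) + 3652264000 = \left(23 \left(-36\right) \left(-324\right) + 1142208\right) + 3652264000 = \left(\left(-828\right) \left(-324\right) + 1142208\right) + 3652264000 = \left(268272 + 1142208\right) + 3652264000 = 1410480 + 3652264000 = 3653674480$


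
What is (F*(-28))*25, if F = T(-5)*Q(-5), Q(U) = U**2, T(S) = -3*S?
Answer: -262500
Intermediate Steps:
F = 375 (F = -3*(-5)*(-5)**2 = 15*25 = 375)
(F*(-28))*25 = (375*(-28))*25 = -10500*25 = -262500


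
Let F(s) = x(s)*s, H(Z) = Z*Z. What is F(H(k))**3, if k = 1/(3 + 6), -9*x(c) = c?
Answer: -1/205891132094649 ≈ -4.8569e-15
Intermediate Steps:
x(c) = -c/9
k = 1/9 ≈ 0.11111
H(Z) = Z**2
F(s) = -s**2/9 (F(s) = (-s/9)*s = -s**2/9)
F(H(k))**3 = (-((1/9)**2)**2/9)**3 = (-(1/81)**2/9)**3 = (-1/9*1/6561)**3 = (-1/59049)**3 = -1/205891132094649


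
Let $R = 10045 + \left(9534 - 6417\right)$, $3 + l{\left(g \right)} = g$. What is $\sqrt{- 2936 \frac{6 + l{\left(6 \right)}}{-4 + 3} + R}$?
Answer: $\sqrt{39586} \approx 198.96$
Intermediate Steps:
$l{\left(g \right)} = -3 + g$
$R = 13162$ ($R = 10045 + \left(9534 - 6417\right) = 10045 + 3117 = 13162$)
$\sqrt{- 2936 \frac{6 + l{\left(6 \right)}}{-4 + 3} + R} = \sqrt{- 2936 \frac{6 + \left(-3 + 6\right)}{-4 + 3} + 13162} = \sqrt{- 2936 \frac{6 + 3}{-1} + 13162} = \sqrt{- 2936 \cdot 9 \left(-1\right) + 13162} = \sqrt{\left(-2936\right) \left(-9\right) + 13162} = \sqrt{26424 + 13162} = \sqrt{39586}$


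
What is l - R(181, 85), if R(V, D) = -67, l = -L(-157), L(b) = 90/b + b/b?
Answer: 10452/157 ≈ 66.573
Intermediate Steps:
L(b) = 1 + 90/b (L(b) = 90/b + 1 = 1 + 90/b)
l = -67/157 (l = -(90 - 157)/(-157) = -(-1)*(-67)/157 = -1*67/157 = -67/157 ≈ -0.42675)
l - R(181, 85) = -67/157 - 1*(-67) = -67/157 + 67 = 10452/157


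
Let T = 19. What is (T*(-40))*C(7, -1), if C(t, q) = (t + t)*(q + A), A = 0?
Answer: 10640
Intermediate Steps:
C(t, q) = 2*q*t (C(t, q) = (t + t)*(q + 0) = (2*t)*q = 2*q*t)
(T*(-40))*C(7, -1) = (19*(-40))*(2*(-1)*7) = -760*(-14) = 10640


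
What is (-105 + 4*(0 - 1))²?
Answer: 11881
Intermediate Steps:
(-105 + 4*(0 - 1))² = (-105 + 4*(-1))² = (-105 - 4)² = (-109)² = 11881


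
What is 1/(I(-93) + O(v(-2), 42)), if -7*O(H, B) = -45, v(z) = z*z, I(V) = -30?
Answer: -7/165 ≈ -0.042424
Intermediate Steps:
v(z) = z²
O(H, B) = 45/7 (O(H, B) = -⅐*(-45) = 45/7)
1/(I(-93) + O(v(-2), 42)) = 1/(-30 + 45/7) = 1/(-165/7) = -7/165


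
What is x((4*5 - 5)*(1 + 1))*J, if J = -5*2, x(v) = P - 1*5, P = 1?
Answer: 40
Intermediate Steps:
x(v) = -4 (x(v) = 1 - 1*5 = 1 - 5 = -4)
J = -10
x((4*5 - 5)*(1 + 1))*J = -4*(-10) = 40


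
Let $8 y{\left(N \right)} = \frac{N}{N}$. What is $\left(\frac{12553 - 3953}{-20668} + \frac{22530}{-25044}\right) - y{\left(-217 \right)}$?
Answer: $- \frac{124288269}{86268232} \approx -1.4407$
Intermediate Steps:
$y{\left(N \right)} = \frac{1}{8}$ ($y{\left(N \right)} = \frac{N \frac{1}{N}}{8} = \frac{1}{8} \cdot 1 = \frac{1}{8}$)
$\left(\frac{12553 - 3953}{-20668} + \frac{22530}{-25044}\right) - y{\left(-217 \right)} = \left(\frac{12553 - 3953}{-20668} + \frac{22530}{-25044}\right) - \frac{1}{8} = \left(\left(12553 - 3953\right) \left(- \frac{1}{20668}\right) + 22530 \left(- \frac{1}{25044}\right)\right) - \frac{1}{8} = \left(8600 \left(- \frac{1}{20668}\right) - \frac{3755}{4174}\right) - \frac{1}{8} = \left(- \frac{2150}{5167} - \frac{3755}{4174}\right) - \frac{1}{8} = - \frac{28376185}{21567058} - \frac{1}{8} = - \frac{124288269}{86268232}$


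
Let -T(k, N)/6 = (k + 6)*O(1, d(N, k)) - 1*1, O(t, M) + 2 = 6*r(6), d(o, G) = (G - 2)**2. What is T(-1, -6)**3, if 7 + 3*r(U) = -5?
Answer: 485587656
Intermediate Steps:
d(o, G) = (-2 + G)**2
r(U) = -4 (r(U) = -7/3 + (1/3)*(-5) = -7/3 - 5/3 = -4)
O(t, M) = -26 (O(t, M) = -2 + 6*(-4) = -2 - 24 = -26)
T(k, N) = 942 + 156*k (T(k, N) = -6*((k + 6)*(-26) - 1*1) = -6*((6 + k)*(-26) - 1) = -6*((-156 - 26*k) - 1) = -6*(-157 - 26*k) = 942 + 156*k)
T(-1, -6)**3 = (942 + 156*(-1))**3 = (942 - 156)**3 = 786**3 = 485587656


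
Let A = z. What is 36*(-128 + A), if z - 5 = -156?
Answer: -10044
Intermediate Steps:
z = -151 (z = 5 - 156 = -151)
A = -151
36*(-128 + A) = 36*(-128 - 151) = 36*(-279) = -10044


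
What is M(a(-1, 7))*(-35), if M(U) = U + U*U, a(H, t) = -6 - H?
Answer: -700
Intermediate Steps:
M(U) = U + U²
M(a(-1, 7))*(-35) = ((-6 - 1*(-1))*(1 + (-6 - 1*(-1))))*(-35) = ((-6 + 1)*(1 + (-6 + 1)))*(-35) = -5*(1 - 5)*(-35) = -5*(-4)*(-35) = 20*(-35) = -700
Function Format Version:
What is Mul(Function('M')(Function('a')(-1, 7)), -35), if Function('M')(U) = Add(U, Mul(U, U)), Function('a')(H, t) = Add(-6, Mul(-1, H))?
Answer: -700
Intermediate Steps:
Function('M')(U) = Add(U, Pow(U, 2))
Mul(Function('M')(Function('a')(-1, 7)), -35) = Mul(Mul(Add(-6, Mul(-1, -1)), Add(1, Add(-6, Mul(-1, -1)))), -35) = Mul(Mul(Add(-6, 1), Add(1, Add(-6, 1))), -35) = Mul(Mul(-5, Add(1, -5)), -35) = Mul(Mul(-5, -4), -35) = Mul(20, -35) = -700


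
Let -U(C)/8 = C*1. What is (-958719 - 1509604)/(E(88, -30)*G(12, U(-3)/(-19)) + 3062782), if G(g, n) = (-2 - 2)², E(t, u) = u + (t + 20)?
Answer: -2468323/3064030 ≈ -0.80558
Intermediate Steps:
U(C) = -8*C
E(t, u) = 20 + t + u (E(t, u) = u + (20 + t) = 20 + t + u)
G(g, n) = 16 (G(g, n) = (-4)² = 16)
(-958719 - 1509604)/(E(88, -30)*G(12, U(-3)/(-19)) + 3062782) = (-958719 - 1509604)/((20 + 88 - 30)*16 + 3062782) = -2468323/(78*16 + 3062782) = -2468323/(1248 + 3062782) = -2468323/3064030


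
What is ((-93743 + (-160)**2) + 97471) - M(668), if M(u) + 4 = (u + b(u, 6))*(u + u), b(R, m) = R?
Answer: -1755564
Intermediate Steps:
M(u) = -4 + 4*u**2 (M(u) = -4 + (u + u)*(u + u) = -4 + (2*u)*(2*u) = -4 + 4*u**2)
((-93743 + (-160)**2) + 97471) - M(668) = ((-93743 + (-160)**2) + 97471) - (-4 + 4*668**2) = ((-93743 + 25600) + 97471) - (-4 + 4*446224) = (-68143 + 97471) - (-4 + 1784896) = 29328 - 1*1784892 = 29328 - 1784892 = -1755564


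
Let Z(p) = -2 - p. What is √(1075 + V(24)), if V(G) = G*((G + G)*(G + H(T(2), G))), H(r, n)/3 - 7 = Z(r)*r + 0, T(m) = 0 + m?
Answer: √25267 ≈ 158.96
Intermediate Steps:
T(m) = m
H(r, n) = 21 + 3*r*(-2 - r) (H(r, n) = 21 + 3*((-2 - r)*r + 0) = 21 + 3*(r*(-2 - r) + 0) = 21 + 3*(r*(-2 - r)) = 21 + 3*r*(-2 - r))
V(G) = 2*G²*(-3 + G) (V(G) = G*((G + G)*(G + (21 - 3*2*(2 + 2)))) = G*((2*G)*(G + (21 - 3*2*4))) = G*((2*G)*(G + (21 - 24))) = G*((2*G)*(G - 3)) = G*((2*G)*(-3 + G)) = G*(2*G*(-3 + G)) = 2*G²*(-3 + G))
√(1075 + V(24)) = √(1075 + 2*24²*(-3 + 24)) = √(1075 + 2*576*21) = √(1075 + 24192) = √25267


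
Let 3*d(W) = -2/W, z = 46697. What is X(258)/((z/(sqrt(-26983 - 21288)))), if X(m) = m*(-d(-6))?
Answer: -86*I*sqrt(48271)/140091 ≈ -0.13488*I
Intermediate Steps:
d(W) = -2/(3*W) (d(W) = (-2/W)/3 = -2/(3*W))
X(m) = -m/9 (X(m) = m*(-(-2)/(3*(-6))) = m*(-(-2)*(-1)/(3*6)) = m*(-1*1/9) = m*(-1/9) = -m/9)
X(258)/((z/(sqrt(-26983 - 21288)))) = (-1/9*258)/((46697/(sqrt(-26983 - 21288)))) = -86*I*sqrt(48271)/46697/3 = -86*I*sqrt(48271)/140091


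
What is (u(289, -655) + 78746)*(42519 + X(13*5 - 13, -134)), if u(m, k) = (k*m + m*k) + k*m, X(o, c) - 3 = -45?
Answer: -20777157303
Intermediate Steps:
X(o, c) = -42 (X(o, c) = 3 - 45 = -42)
u(m, k) = 3*k*m (u(m, k) = (k*m + k*m) + k*m = 2*k*m + k*m = 3*k*m)
(u(289, -655) + 78746)*(42519 + X(13*5 - 13, -134)) = (3*(-655)*289 + 78746)*(42519 - 42) = (-567885 + 78746)*42477 = -489139*42477 = -20777157303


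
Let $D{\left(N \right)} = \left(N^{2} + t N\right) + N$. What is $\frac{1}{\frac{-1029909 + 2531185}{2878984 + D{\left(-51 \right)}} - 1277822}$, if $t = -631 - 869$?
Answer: $- \frac{1479017}{1889919710336} \approx -7.8258 \cdot 10^{-7}$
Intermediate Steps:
$t = -1500$ ($t = -631 - 869 = -1500$)
$D{\left(N \right)} = N^{2} - 1499 N$ ($D{\left(N \right)} = \left(N^{2} - 1500 N\right) + N = N^{2} - 1499 N$)
$\frac{1}{\frac{-1029909 + 2531185}{2878984 + D{\left(-51 \right)}} - 1277822} = \frac{1}{\frac{-1029909 + 2531185}{2878984 - 51 \left(-1499 - 51\right)} - 1277822} = \frac{1}{\frac{1501276}{2878984 - -79050} - 1277822} = \frac{1}{\frac{1501276}{2878984 + 79050} - 1277822} = \frac{1}{\frac{1501276}{2958034} - 1277822} = \frac{1}{1501276 \cdot \frac{1}{2958034} - 1277822} = \frac{1}{\frac{750638}{1479017} - 1277822} = \frac{1}{- \frac{1889919710336}{1479017}} = - \frac{1479017}{1889919710336}$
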